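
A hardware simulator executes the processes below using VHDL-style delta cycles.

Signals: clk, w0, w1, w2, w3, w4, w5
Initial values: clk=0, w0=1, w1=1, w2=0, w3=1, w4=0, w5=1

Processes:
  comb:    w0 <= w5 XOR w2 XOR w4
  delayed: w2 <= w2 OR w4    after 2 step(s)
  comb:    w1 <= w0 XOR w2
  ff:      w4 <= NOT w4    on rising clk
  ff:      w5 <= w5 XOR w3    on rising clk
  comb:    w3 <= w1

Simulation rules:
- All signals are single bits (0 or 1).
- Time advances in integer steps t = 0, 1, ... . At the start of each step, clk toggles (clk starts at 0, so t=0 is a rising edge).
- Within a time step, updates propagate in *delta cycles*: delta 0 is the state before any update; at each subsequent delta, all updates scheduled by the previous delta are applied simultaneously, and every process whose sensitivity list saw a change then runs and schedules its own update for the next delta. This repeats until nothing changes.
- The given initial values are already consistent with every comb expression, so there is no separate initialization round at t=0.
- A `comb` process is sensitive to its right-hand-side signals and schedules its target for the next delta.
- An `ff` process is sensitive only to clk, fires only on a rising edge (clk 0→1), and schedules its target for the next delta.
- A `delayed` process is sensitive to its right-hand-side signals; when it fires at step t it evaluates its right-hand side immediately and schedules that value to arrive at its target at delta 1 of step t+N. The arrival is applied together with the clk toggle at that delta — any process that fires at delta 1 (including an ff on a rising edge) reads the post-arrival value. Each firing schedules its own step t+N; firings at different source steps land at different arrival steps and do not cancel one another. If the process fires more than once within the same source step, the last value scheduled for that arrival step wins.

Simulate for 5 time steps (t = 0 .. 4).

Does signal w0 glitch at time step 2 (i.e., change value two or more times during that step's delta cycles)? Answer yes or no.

no

t=0 Δ0: w4=0 w2=0 w1=1 w0=1 w5=1 w3=1 clk=0
  Δ1: clk:0→1
  Δ2: w4:0→1, w5:1→0
  (2Δ to stable)
t=1 Δ0: w4=1 w2=0 w1=1 w0=1 w5=0 w3=1 clk=1
  Δ1: clk:1→0
  (1Δ to stable)
t=2 Δ0: w4=1 w2=0 w1=1 w0=1 w5=0 w3=1 clk=0
  Δ1: w2:0→1, clk:0→1
  Δ2: w4:1→0, w1:1→0, w0:1→0, w5:0→1
  Δ3: w1:0→1, w3:1→0
  Δ4: w3:0→1
  (4Δ to stable)
t=3 Δ0: w4=0 w2=1 w1=1 w0=0 w5=1 w3=1 clk=1
  Δ1: clk:1→0
  (1Δ to stable)
t=4 Δ0: w4=0 w2=1 w1=1 w0=0 w5=1 w3=1 clk=0
  Δ1: clk:0→1
  Δ2: w4:0→1, w5:1→0
  (2Δ to stable)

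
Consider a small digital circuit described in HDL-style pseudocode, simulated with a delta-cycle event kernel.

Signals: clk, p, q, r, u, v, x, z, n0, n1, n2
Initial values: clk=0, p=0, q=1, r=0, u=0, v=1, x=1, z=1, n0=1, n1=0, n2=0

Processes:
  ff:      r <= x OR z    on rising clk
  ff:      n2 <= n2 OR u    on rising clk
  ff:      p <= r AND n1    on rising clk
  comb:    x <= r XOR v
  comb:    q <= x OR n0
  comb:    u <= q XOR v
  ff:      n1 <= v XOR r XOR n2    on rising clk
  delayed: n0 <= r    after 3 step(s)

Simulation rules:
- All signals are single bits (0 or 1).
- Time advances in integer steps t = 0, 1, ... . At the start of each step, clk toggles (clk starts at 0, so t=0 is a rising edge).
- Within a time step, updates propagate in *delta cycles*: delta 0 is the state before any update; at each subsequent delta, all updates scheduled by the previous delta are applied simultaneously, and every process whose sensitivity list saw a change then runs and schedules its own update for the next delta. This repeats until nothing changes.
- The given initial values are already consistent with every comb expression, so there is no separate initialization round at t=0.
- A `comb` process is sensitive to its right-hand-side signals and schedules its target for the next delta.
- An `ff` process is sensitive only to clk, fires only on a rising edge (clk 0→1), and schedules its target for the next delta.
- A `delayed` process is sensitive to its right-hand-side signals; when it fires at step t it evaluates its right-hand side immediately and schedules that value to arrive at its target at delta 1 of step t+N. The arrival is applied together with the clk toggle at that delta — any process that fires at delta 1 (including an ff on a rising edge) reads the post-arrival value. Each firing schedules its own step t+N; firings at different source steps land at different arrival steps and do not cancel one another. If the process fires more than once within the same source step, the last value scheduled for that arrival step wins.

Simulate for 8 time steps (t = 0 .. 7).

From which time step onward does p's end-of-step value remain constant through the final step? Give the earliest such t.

[bits: clk,z,v,x,n2,p,u,n0,q,n1,r]
t=0: Δ0=01110001100 Δ1=11110001100 Δ2=11110001111 Δ3=11100001111 | 3Δ
t=1: Δ0=11100001111 Δ1=01100001111 | 1Δ
t=2: Δ0=01100001111 Δ1=11100001111 Δ2=11100101101 | 2Δ
t=3: Δ0=11100101101 Δ1=01100101101 | 1Δ
t=4: Δ0=01100101101 Δ1=11100101101 Δ2=11100001101 | 2Δ
t=5: Δ0=11100001101 Δ1=01100001101 | 1Δ
t=6: Δ0=01100001101 Δ1=11100001101 | 1Δ
t=7: Δ0=11100001101 Δ1=01100001101 | 1Δ

4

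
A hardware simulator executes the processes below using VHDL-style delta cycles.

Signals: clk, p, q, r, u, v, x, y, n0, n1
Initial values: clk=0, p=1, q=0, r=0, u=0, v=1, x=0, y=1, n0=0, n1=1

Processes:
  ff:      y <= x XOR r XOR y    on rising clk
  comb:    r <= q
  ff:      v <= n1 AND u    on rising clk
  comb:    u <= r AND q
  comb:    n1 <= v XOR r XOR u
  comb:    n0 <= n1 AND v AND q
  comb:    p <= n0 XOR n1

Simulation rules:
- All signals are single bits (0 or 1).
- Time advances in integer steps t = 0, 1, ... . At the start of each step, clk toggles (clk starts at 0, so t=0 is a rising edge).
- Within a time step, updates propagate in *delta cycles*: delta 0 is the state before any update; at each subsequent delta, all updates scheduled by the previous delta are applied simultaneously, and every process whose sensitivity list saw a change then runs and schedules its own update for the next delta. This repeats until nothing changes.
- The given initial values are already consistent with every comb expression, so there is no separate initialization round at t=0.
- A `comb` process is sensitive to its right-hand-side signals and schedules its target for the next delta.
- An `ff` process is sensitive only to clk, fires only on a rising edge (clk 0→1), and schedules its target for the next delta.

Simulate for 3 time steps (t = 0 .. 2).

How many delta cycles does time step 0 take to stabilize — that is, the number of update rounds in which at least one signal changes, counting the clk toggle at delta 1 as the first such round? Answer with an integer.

4

t0.Δ0 n0=0 n1=1 u=0 p=1 x=0 r=0 v=1 y=1 q=0 clk=0
t0.Δ1 n0=0 n1=1 u=0 p=1 x=0 r=0 v=1 y=1 q=0 clk=1
t0.Δ2 n0=0 n1=1 u=0 p=1 x=0 r=0 v=0 y=1 q=0 clk=1
t0.Δ3 n0=0 n1=0 u=0 p=1 x=0 r=0 v=0 y=1 q=0 clk=1
t0.Δ4 n0=0 n1=0 u=0 p=0 x=0 r=0 v=0 y=1 q=0 clk=1
t1.Δ0 n0=0 n1=0 u=0 p=0 x=0 r=0 v=0 y=1 q=0 clk=1
t1.Δ1 n0=0 n1=0 u=0 p=0 x=0 r=0 v=0 y=1 q=0 clk=0
t2.Δ0 n0=0 n1=0 u=0 p=0 x=0 r=0 v=0 y=1 q=0 clk=0
t2.Δ1 n0=0 n1=0 u=0 p=0 x=0 r=0 v=0 y=1 q=0 clk=1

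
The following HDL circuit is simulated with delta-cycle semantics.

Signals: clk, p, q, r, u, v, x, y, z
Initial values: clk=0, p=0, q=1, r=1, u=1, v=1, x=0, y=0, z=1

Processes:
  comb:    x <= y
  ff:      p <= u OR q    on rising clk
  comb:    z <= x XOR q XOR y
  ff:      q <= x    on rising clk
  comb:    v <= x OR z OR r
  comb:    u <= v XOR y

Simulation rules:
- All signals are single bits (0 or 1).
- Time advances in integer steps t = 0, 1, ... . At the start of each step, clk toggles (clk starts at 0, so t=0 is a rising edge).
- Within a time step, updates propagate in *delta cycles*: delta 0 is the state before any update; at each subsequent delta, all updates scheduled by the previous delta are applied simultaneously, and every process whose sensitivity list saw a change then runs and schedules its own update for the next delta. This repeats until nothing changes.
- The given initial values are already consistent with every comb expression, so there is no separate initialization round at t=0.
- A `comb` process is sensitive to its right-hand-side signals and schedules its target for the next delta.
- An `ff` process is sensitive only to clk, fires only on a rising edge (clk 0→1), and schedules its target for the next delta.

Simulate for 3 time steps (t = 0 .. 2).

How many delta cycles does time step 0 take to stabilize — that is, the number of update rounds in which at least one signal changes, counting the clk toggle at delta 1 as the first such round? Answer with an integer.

3

[bits: clk,x,u,q,r,z,y,v,p]
t=0: Δ0=001111010 Δ1=101111010 Δ2=101011011 Δ3=101010011 | 3Δ
t=1: Δ0=101010011 Δ1=001010011 | 1Δ
t=2: Δ0=001010011 Δ1=101010011 | 1Δ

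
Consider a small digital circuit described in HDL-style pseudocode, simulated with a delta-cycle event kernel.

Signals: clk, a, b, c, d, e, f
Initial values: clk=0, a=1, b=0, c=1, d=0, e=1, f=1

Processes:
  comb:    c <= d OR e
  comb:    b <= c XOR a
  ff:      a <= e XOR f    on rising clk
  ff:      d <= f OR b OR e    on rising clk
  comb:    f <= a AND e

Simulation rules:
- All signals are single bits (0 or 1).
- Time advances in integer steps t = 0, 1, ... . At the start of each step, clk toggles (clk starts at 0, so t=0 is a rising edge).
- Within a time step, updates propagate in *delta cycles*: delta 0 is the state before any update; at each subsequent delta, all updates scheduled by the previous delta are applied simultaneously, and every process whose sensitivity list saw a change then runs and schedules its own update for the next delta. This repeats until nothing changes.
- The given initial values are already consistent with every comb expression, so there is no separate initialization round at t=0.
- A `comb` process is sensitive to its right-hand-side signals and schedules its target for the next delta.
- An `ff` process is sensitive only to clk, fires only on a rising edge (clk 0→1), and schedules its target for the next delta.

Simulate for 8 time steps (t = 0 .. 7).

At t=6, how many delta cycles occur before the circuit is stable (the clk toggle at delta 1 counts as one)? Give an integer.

t0.Δ0 a=1 clk=0 f=1 d=0 e=1 b=0 c=1
t0.Δ1 a=1 clk=1 f=1 d=0 e=1 b=0 c=1
t0.Δ2 a=0 clk=1 f=1 d=1 e=1 b=0 c=1
t0.Δ3 a=0 clk=1 f=0 d=1 e=1 b=1 c=1
t1.Δ0 a=0 clk=1 f=0 d=1 e=1 b=1 c=1
t1.Δ1 a=0 clk=0 f=0 d=1 e=1 b=1 c=1
t2.Δ0 a=0 clk=0 f=0 d=1 e=1 b=1 c=1
t2.Δ1 a=0 clk=1 f=0 d=1 e=1 b=1 c=1
t2.Δ2 a=1 clk=1 f=0 d=1 e=1 b=1 c=1
t2.Δ3 a=1 clk=1 f=1 d=1 e=1 b=0 c=1
t3.Δ0 a=1 clk=1 f=1 d=1 e=1 b=0 c=1
t3.Δ1 a=1 clk=0 f=1 d=1 e=1 b=0 c=1
t4.Δ0 a=1 clk=0 f=1 d=1 e=1 b=0 c=1
t4.Δ1 a=1 clk=1 f=1 d=1 e=1 b=0 c=1
t4.Δ2 a=0 clk=1 f=1 d=1 e=1 b=0 c=1
t4.Δ3 a=0 clk=1 f=0 d=1 e=1 b=1 c=1
t5.Δ0 a=0 clk=1 f=0 d=1 e=1 b=1 c=1
t5.Δ1 a=0 clk=0 f=0 d=1 e=1 b=1 c=1
t6.Δ0 a=0 clk=0 f=0 d=1 e=1 b=1 c=1
t6.Δ1 a=0 clk=1 f=0 d=1 e=1 b=1 c=1
t6.Δ2 a=1 clk=1 f=0 d=1 e=1 b=1 c=1
t6.Δ3 a=1 clk=1 f=1 d=1 e=1 b=0 c=1
t7.Δ0 a=1 clk=1 f=1 d=1 e=1 b=0 c=1
t7.Δ1 a=1 clk=0 f=1 d=1 e=1 b=0 c=1

3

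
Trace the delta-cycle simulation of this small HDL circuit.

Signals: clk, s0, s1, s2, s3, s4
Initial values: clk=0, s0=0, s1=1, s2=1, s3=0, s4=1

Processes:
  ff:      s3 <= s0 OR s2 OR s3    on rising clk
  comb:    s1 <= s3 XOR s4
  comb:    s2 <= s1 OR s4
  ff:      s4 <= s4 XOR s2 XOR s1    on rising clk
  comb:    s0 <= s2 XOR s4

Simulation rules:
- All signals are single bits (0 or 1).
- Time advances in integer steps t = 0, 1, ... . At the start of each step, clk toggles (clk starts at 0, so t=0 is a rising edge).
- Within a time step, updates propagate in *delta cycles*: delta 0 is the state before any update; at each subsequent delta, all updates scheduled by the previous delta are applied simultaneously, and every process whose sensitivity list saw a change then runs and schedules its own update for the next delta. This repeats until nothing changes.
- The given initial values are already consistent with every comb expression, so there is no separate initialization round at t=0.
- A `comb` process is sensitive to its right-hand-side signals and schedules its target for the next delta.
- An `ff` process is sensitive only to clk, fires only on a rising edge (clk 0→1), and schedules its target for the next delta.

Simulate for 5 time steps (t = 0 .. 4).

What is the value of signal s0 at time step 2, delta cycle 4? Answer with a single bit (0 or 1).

0

[bits: s4,s0,s2,clk,s1,s3]
t=0: Δ0=101010 Δ1=101110 Δ2=101111 Δ3=101101 | 3Δ
t=1: Δ0=101101 Δ1=101001 | 1Δ
t=2: Δ0=101001 Δ1=101101 Δ2=001101 Δ3=010111 Δ4=001111 Δ5=011111 | 5Δ
t=3: Δ0=011111 Δ1=011011 | 1Δ
t=4: Δ0=011011 Δ1=011111 | 1Δ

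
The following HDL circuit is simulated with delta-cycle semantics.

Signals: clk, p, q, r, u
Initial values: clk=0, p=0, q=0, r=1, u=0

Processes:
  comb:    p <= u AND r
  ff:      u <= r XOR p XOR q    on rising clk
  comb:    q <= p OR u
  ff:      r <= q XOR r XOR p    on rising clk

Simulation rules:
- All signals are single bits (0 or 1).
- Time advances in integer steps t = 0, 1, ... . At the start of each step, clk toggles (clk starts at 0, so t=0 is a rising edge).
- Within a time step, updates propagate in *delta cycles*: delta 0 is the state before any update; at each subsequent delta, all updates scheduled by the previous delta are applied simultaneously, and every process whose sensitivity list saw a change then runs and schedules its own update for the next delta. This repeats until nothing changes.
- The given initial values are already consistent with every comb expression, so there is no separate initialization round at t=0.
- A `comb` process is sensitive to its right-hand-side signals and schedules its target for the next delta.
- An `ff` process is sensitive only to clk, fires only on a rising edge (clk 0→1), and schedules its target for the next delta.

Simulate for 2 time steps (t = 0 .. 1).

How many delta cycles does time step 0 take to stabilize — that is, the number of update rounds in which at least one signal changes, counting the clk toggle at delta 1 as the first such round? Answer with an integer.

3

[bits: p,r,clk,u,q]
t=0: Δ0=01000 Δ1=01100 Δ2=01110 Δ3=11111 | 3Δ
t=1: Δ0=11111 Δ1=11011 | 1Δ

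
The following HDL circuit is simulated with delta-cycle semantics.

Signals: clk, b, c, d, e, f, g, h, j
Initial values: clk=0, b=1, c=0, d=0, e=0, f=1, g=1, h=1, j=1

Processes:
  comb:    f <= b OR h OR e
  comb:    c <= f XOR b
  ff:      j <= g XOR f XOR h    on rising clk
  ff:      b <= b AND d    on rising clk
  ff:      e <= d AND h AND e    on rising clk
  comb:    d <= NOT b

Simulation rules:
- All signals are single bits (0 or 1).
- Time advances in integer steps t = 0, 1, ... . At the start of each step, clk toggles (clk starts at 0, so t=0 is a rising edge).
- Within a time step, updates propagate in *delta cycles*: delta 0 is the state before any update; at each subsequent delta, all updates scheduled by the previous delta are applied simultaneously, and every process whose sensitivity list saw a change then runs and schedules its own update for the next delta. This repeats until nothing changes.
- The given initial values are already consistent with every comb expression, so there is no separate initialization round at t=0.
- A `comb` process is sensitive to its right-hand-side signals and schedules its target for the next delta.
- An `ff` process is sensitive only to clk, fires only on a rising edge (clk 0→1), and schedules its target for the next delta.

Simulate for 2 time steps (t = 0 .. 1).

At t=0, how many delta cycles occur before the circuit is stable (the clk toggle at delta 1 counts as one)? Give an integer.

3

[bits: g,e,clk,f,b,d,h,c,j]
t=0: Δ0=100110101 Δ1=101110101 Δ2=101100101 Δ3=101101111 | 3Δ
t=1: Δ0=101101111 Δ1=100101111 | 1Δ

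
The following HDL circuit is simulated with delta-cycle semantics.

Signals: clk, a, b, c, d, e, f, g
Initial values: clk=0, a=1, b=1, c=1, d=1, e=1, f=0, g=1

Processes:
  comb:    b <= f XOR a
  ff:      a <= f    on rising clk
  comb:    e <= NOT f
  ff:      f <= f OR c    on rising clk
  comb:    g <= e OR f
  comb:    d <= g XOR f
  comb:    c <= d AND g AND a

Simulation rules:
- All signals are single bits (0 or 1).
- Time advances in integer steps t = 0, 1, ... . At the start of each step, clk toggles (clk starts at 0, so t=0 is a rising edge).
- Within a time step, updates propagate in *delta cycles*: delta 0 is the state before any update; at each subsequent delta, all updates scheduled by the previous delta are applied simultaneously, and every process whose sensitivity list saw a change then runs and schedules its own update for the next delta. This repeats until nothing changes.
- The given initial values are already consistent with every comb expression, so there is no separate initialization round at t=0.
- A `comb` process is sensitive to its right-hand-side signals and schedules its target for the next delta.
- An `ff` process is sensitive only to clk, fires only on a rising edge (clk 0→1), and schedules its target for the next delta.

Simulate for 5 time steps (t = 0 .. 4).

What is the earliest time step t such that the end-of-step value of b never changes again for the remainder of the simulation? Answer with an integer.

2

[bits: b,a,e,clk,d,g,f,c]
t=0: Δ0=11101101 Δ1=11111101 Δ2=10111111 Δ3=10010110 | 3Δ
t=1: Δ0=10010110 Δ1=10000110 | 1Δ
t=2: Δ0=10000110 Δ1=10010110 Δ2=11010110 Δ3=01010110 | 3Δ
t=3: Δ0=01010110 Δ1=01000110 | 1Δ
t=4: Δ0=01000110 Δ1=01010110 | 1Δ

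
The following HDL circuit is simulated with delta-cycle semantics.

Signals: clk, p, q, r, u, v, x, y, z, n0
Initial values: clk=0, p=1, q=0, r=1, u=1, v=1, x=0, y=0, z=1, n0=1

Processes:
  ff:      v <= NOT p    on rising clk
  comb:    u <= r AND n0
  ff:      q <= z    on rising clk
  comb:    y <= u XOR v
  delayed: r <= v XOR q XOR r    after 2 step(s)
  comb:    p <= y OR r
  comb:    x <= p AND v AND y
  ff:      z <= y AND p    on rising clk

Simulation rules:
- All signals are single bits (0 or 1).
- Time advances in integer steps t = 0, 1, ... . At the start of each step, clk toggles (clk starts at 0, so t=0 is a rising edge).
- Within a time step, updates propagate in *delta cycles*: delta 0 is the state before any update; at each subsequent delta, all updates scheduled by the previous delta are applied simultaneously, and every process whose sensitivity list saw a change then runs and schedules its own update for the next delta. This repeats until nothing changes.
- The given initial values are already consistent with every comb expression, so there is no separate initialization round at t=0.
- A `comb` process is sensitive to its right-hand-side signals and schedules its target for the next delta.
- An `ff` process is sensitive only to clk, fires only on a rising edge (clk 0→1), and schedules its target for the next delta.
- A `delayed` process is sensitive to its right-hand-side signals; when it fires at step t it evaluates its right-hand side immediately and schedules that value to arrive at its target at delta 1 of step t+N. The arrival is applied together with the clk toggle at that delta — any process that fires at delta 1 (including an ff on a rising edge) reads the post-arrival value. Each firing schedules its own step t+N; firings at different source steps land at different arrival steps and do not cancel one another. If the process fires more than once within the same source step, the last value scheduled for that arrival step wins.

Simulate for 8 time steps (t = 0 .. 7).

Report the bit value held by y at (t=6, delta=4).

0

[bits: clk,x,u,q,v,z,p,r,y,n0]
t=0: Δ0=0010111101 Δ1=1010111101 Δ2=1011001101 Δ3=1011001111 | 3Δ
t=1: Δ0=1011001111 Δ1=0011001111 | 1Δ
t=2: Δ0=0011001111 Δ1=1011001011 Δ2=1000011011 Δ3=1000011001 Δ4=1000010001 | 4Δ
t=3: Δ0=1000010001 Δ1=0000010001 | 1Δ
t=4: Δ0=0000010001 Δ1=1000010001 Δ2=1001100001 Δ3=1001100011 Δ4=1001101011 Δ5=1101101011 | 5Δ
t=5: Δ0=1101101011 Δ1=0101101011 | 1Δ
t=6: Δ0=0101101011 Δ1=1101101011 Δ2=1100011011 Δ3=1000011001 Δ4=1000010001 | 4Δ
t=7: Δ0=1000010001 Δ1=0000010001 | 1Δ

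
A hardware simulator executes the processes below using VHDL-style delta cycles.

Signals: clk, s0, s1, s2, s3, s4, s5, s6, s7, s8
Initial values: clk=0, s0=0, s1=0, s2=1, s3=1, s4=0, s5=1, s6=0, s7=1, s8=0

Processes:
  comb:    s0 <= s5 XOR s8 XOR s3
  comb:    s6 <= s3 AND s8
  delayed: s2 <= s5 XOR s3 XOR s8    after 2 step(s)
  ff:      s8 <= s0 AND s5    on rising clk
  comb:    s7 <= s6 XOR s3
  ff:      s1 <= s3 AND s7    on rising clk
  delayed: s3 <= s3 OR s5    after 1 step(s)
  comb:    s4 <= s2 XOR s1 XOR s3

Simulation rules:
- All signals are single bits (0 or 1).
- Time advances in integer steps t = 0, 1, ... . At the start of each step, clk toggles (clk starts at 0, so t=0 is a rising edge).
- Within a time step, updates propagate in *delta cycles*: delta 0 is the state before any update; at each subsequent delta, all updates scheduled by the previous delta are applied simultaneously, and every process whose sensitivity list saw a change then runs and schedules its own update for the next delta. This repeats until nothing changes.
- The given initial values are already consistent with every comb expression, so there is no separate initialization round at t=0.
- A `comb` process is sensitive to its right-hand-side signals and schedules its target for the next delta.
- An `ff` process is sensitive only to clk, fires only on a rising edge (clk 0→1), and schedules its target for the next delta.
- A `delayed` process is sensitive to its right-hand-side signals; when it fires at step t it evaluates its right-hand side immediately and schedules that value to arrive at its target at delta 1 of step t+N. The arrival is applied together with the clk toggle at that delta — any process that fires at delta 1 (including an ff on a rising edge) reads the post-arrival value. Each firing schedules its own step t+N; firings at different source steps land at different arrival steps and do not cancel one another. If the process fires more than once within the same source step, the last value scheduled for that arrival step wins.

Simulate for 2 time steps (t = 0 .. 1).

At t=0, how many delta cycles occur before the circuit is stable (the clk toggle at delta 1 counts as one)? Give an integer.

3

[bits: s0,s2,s3,s6,clk,s7,s4,s1,s8,s5]
t=0: Δ0=0110010001 Δ1=0110110001 Δ2=0110110101 Δ3=0110111101 | 3Δ
t=1: Δ0=0110111101 Δ1=0110011101 | 1Δ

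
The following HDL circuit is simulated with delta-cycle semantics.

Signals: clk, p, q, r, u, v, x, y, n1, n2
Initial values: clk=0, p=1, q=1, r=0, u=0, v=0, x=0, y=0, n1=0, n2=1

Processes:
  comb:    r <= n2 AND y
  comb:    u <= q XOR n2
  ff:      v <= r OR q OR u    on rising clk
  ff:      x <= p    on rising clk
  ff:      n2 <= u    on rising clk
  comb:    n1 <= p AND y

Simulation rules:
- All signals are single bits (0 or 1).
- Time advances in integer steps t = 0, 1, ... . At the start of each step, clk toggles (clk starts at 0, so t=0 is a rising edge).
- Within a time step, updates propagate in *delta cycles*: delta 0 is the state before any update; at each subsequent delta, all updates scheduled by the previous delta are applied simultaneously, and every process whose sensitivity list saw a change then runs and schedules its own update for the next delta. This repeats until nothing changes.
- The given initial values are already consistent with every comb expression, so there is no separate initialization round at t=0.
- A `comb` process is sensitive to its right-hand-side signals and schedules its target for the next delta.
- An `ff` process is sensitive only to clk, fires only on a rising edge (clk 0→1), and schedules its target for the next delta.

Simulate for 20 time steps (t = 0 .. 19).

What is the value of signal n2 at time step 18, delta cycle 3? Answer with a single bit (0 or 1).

1

t=0 Δ0: n1=0 n2=1 p=1 y=0 u=0 r=0 q=1 clk=0 x=0 v=0
  Δ1: clk:0→1
  Δ2: n2:1→0, x:0→1, v:0→1
  Δ3: u:0→1
  (3Δ to stable)
t=1 Δ0: n1=0 n2=0 p=1 y=0 u=1 r=0 q=1 clk=1 x=1 v=1
  Δ1: clk:1→0
  (1Δ to stable)
t=2 Δ0: n1=0 n2=0 p=1 y=0 u=1 r=0 q=1 clk=0 x=1 v=1
  Δ1: clk:0→1
  Δ2: n2:0→1
  Δ3: u:1→0
  (3Δ to stable)
t=3 Δ0: n1=0 n2=1 p=1 y=0 u=0 r=0 q=1 clk=1 x=1 v=1
  Δ1: clk:1→0
  (1Δ to stable)
t=4 Δ0: n1=0 n2=1 p=1 y=0 u=0 r=0 q=1 clk=0 x=1 v=1
  Δ1: clk:0→1
  Δ2: n2:1→0
  Δ3: u:0→1
  (3Δ to stable)
t=5 Δ0: n1=0 n2=0 p=1 y=0 u=1 r=0 q=1 clk=1 x=1 v=1
  Δ1: clk:1→0
  (1Δ to stable)
t=6 Δ0: n1=0 n2=0 p=1 y=0 u=1 r=0 q=1 clk=0 x=1 v=1
  Δ1: clk:0→1
  Δ2: n2:0→1
  Δ3: u:1→0
  (3Δ to stable)
t=7 Δ0: n1=0 n2=1 p=1 y=0 u=0 r=0 q=1 clk=1 x=1 v=1
  Δ1: clk:1→0
  (1Δ to stable)
t=8 Δ0: n1=0 n2=1 p=1 y=0 u=0 r=0 q=1 clk=0 x=1 v=1
  Δ1: clk:0→1
  Δ2: n2:1→0
  Δ3: u:0→1
  (3Δ to stable)
t=9 Δ0: n1=0 n2=0 p=1 y=0 u=1 r=0 q=1 clk=1 x=1 v=1
  Δ1: clk:1→0
  (1Δ to stable)
t=10 Δ0: n1=0 n2=0 p=1 y=0 u=1 r=0 q=1 clk=0 x=1 v=1
  Δ1: clk:0→1
  Δ2: n2:0→1
  Δ3: u:1→0
  (3Δ to stable)
t=11 Δ0: n1=0 n2=1 p=1 y=0 u=0 r=0 q=1 clk=1 x=1 v=1
  Δ1: clk:1→0
  (1Δ to stable)
t=12 Δ0: n1=0 n2=1 p=1 y=0 u=0 r=0 q=1 clk=0 x=1 v=1
  Δ1: clk:0→1
  Δ2: n2:1→0
  Δ3: u:0→1
  (3Δ to stable)
t=13 Δ0: n1=0 n2=0 p=1 y=0 u=1 r=0 q=1 clk=1 x=1 v=1
  Δ1: clk:1→0
  (1Δ to stable)
t=14 Δ0: n1=0 n2=0 p=1 y=0 u=1 r=0 q=1 clk=0 x=1 v=1
  Δ1: clk:0→1
  Δ2: n2:0→1
  Δ3: u:1→0
  (3Δ to stable)
t=15 Δ0: n1=0 n2=1 p=1 y=0 u=0 r=0 q=1 clk=1 x=1 v=1
  Δ1: clk:1→0
  (1Δ to stable)
t=16 Δ0: n1=0 n2=1 p=1 y=0 u=0 r=0 q=1 clk=0 x=1 v=1
  Δ1: clk:0→1
  Δ2: n2:1→0
  Δ3: u:0→1
  (3Δ to stable)
t=17 Δ0: n1=0 n2=0 p=1 y=0 u=1 r=0 q=1 clk=1 x=1 v=1
  Δ1: clk:1→0
  (1Δ to stable)
t=18 Δ0: n1=0 n2=0 p=1 y=0 u=1 r=0 q=1 clk=0 x=1 v=1
  Δ1: clk:0→1
  Δ2: n2:0→1
  Δ3: u:1→0
  (3Δ to stable)
t=19 Δ0: n1=0 n2=1 p=1 y=0 u=0 r=0 q=1 clk=1 x=1 v=1
  Δ1: clk:1→0
  (1Δ to stable)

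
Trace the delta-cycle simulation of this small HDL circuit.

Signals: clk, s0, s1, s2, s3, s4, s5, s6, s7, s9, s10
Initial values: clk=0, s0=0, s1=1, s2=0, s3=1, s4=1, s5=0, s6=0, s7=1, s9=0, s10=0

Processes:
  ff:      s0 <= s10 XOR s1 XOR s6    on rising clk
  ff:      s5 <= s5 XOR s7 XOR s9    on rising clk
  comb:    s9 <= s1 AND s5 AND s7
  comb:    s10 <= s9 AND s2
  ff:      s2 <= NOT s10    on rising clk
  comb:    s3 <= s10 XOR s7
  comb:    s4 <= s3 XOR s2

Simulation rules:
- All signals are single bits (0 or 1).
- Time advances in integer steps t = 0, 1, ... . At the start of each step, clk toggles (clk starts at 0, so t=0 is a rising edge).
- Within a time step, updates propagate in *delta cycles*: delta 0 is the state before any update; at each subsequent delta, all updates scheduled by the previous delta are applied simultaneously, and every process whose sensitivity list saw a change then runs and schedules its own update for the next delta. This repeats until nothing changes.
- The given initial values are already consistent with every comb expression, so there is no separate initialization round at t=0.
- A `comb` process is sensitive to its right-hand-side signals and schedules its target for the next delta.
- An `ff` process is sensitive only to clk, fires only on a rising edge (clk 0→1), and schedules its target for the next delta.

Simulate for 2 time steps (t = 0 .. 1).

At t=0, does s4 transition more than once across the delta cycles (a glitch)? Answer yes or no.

t=0 Δ0: clk=0 s1=1 s5=0 s2=0 s7=1 s6=0 s9=0 s4=1 s0=0 s3=1 s10=0
  Δ1: clk:0→1
  Δ2: s5:0→1, s2:0→1, s0:0→1
  Δ3: s9:0→1, s4:1→0
  Δ4: s10:0→1
  Δ5: s3:1→0
  Δ6: s4:0→1
  (6Δ to stable)
t=1 Δ0: clk=1 s1=1 s5=1 s2=1 s7=1 s6=0 s9=1 s4=1 s0=1 s3=0 s10=1
  Δ1: clk:1→0
  (1Δ to stable)

yes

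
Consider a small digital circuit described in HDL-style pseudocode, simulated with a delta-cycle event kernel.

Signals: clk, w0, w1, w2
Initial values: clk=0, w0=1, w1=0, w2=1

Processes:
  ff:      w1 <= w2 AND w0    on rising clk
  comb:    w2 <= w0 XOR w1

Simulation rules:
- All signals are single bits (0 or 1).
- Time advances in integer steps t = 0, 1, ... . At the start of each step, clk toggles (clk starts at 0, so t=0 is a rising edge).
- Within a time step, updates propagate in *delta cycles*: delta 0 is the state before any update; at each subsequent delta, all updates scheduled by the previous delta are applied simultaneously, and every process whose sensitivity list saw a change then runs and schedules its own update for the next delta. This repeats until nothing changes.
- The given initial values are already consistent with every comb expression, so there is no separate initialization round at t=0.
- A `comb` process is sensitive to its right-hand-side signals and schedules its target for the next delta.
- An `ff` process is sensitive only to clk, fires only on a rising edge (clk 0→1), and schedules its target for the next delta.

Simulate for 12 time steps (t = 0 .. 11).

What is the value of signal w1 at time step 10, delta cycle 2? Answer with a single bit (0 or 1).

0

[bits: clk,w0,w1,w2]
t=0: Δ0=0101 Δ1=1101 Δ2=1111 Δ3=1110 | 3Δ
t=1: Δ0=1110 Δ1=0110 | 1Δ
t=2: Δ0=0110 Δ1=1110 Δ2=1100 Δ3=1101 | 3Δ
t=3: Δ0=1101 Δ1=0101 | 1Δ
t=4: Δ0=0101 Δ1=1101 Δ2=1111 Δ3=1110 | 3Δ
t=5: Δ0=1110 Δ1=0110 | 1Δ
t=6: Δ0=0110 Δ1=1110 Δ2=1100 Δ3=1101 | 3Δ
t=7: Δ0=1101 Δ1=0101 | 1Δ
t=8: Δ0=0101 Δ1=1101 Δ2=1111 Δ3=1110 | 3Δ
t=9: Δ0=1110 Δ1=0110 | 1Δ
t=10: Δ0=0110 Δ1=1110 Δ2=1100 Δ3=1101 | 3Δ
t=11: Δ0=1101 Δ1=0101 | 1Δ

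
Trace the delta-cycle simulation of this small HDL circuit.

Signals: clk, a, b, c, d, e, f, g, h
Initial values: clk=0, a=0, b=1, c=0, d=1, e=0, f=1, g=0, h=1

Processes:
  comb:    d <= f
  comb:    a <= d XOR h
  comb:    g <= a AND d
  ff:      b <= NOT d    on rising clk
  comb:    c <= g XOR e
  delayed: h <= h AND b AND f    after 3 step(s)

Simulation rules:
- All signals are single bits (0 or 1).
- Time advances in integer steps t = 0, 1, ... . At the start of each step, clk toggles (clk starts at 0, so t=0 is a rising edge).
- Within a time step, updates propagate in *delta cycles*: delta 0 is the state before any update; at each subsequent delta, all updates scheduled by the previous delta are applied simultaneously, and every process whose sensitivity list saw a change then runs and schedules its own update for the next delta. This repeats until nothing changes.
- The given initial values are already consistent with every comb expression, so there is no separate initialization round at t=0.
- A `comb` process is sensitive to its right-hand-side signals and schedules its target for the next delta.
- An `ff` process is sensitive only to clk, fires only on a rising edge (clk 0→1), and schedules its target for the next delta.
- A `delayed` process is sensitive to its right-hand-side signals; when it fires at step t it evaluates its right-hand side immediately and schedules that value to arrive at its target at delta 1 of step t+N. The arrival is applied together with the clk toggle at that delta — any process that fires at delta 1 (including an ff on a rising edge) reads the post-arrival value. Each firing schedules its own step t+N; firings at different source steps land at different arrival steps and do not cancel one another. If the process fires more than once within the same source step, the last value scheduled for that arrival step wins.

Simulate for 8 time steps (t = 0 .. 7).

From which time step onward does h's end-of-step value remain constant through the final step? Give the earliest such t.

t0.Δ0 a=0 b=1 g=0 c=0 h=1 clk=0 f=1 d=1 e=0
t0.Δ1 a=0 b=1 g=0 c=0 h=1 clk=1 f=1 d=1 e=0
t0.Δ2 a=0 b=0 g=0 c=0 h=1 clk=1 f=1 d=1 e=0
t1.Δ0 a=0 b=0 g=0 c=0 h=1 clk=1 f=1 d=1 e=0
t1.Δ1 a=0 b=0 g=0 c=0 h=1 clk=0 f=1 d=1 e=0
t2.Δ0 a=0 b=0 g=0 c=0 h=1 clk=0 f=1 d=1 e=0
t2.Δ1 a=0 b=0 g=0 c=0 h=1 clk=1 f=1 d=1 e=0
t3.Δ0 a=0 b=0 g=0 c=0 h=1 clk=1 f=1 d=1 e=0
t3.Δ1 a=0 b=0 g=0 c=0 h=0 clk=0 f=1 d=1 e=0
t3.Δ2 a=1 b=0 g=0 c=0 h=0 clk=0 f=1 d=1 e=0
t3.Δ3 a=1 b=0 g=1 c=0 h=0 clk=0 f=1 d=1 e=0
t3.Δ4 a=1 b=0 g=1 c=1 h=0 clk=0 f=1 d=1 e=0
t4.Δ0 a=1 b=0 g=1 c=1 h=0 clk=0 f=1 d=1 e=0
t4.Δ1 a=1 b=0 g=1 c=1 h=0 clk=1 f=1 d=1 e=0
t5.Δ0 a=1 b=0 g=1 c=1 h=0 clk=1 f=1 d=1 e=0
t5.Δ1 a=1 b=0 g=1 c=1 h=0 clk=0 f=1 d=1 e=0
t6.Δ0 a=1 b=0 g=1 c=1 h=0 clk=0 f=1 d=1 e=0
t6.Δ1 a=1 b=0 g=1 c=1 h=0 clk=1 f=1 d=1 e=0
t7.Δ0 a=1 b=0 g=1 c=1 h=0 clk=1 f=1 d=1 e=0
t7.Δ1 a=1 b=0 g=1 c=1 h=0 clk=0 f=1 d=1 e=0

3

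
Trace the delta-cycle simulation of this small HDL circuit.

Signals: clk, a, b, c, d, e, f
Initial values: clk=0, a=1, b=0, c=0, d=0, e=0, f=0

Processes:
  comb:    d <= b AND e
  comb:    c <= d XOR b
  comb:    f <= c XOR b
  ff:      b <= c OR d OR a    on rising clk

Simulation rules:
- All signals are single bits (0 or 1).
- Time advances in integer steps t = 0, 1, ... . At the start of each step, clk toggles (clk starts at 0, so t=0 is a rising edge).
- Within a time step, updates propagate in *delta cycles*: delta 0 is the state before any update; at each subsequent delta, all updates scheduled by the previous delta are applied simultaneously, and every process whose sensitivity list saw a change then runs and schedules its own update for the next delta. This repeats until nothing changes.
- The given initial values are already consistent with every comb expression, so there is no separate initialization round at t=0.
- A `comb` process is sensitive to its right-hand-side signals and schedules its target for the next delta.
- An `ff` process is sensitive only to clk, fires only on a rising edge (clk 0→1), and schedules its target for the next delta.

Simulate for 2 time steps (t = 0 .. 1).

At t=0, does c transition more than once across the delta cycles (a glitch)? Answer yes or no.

[bits: d,a,b,e,clk,f,c]
t=0: Δ0=0100000 Δ1=0100100 Δ2=0110100 Δ3=0110111 Δ4=0110101 | 4Δ
t=1: Δ0=0110101 Δ1=0110001 | 1Δ

no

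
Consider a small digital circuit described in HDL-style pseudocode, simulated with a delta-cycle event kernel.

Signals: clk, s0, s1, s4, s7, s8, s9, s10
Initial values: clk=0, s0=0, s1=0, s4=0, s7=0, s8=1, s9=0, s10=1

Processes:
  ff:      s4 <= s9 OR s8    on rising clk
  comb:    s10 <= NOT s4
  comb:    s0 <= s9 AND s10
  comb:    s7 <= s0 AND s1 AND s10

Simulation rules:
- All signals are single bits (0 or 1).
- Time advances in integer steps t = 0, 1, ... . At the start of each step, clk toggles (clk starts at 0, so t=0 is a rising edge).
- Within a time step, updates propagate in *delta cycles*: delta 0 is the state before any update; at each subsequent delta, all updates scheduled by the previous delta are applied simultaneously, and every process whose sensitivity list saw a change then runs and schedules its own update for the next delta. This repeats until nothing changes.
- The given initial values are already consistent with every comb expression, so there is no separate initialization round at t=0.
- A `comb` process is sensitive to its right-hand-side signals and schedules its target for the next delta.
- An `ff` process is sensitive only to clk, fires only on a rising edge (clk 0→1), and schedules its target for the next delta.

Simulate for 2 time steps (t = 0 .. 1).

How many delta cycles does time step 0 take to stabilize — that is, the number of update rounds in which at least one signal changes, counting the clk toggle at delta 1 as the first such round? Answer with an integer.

[bits: clk,s1,s7,s10,s8,s9,s4,s0]
t=0: Δ0=00011000 Δ1=10011000 Δ2=10011010 Δ3=10001010 | 3Δ
t=1: Δ0=10001010 Δ1=00001010 | 1Δ

3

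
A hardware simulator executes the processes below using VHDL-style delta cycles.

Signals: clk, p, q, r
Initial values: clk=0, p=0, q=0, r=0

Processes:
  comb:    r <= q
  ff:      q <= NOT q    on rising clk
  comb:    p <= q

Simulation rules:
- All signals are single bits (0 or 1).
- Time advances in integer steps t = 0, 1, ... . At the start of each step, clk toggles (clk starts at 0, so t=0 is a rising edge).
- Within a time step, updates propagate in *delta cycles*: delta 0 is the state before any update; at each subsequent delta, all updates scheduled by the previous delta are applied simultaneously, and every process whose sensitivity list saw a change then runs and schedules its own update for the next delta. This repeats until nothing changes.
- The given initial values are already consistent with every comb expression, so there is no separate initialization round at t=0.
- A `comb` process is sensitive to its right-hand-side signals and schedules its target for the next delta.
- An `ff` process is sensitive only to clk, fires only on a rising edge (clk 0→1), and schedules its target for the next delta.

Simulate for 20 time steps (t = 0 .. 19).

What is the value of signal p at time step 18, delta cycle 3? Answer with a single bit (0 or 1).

0

t0.Δ0 clk=0 p=0 q=0 r=0
t0.Δ1 clk=1 p=0 q=0 r=0
t0.Δ2 clk=1 p=0 q=1 r=0
t0.Δ3 clk=1 p=1 q=1 r=1
t1.Δ0 clk=1 p=1 q=1 r=1
t1.Δ1 clk=0 p=1 q=1 r=1
t2.Δ0 clk=0 p=1 q=1 r=1
t2.Δ1 clk=1 p=1 q=1 r=1
t2.Δ2 clk=1 p=1 q=0 r=1
t2.Δ3 clk=1 p=0 q=0 r=0
t3.Δ0 clk=1 p=0 q=0 r=0
t3.Δ1 clk=0 p=0 q=0 r=0
t4.Δ0 clk=0 p=0 q=0 r=0
t4.Δ1 clk=1 p=0 q=0 r=0
t4.Δ2 clk=1 p=0 q=1 r=0
t4.Δ3 clk=1 p=1 q=1 r=1
t5.Δ0 clk=1 p=1 q=1 r=1
t5.Δ1 clk=0 p=1 q=1 r=1
t6.Δ0 clk=0 p=1 q=1 r=1
t6.Δ1 clk=1 p=1 q=1 r=1
t6.Δ2 clk=1 p=1 q=0 r=1
t6.Δ3 clk=1 p=0 q=0 r=0
t7.Δ0 clk=1 p=0 q=0 r=0
t7.Δ1 clk=0 p=0 q=0 r=0
t8.Δ0 clk=0 p=0 q=0 r=0
t8.Δ1 clk=1 p=0 q=0 r=0
t8.Δ2 clk=1 p=0 q=1 r=0
t8.Δ3 clk=1 p=1 q=1 r=1
t9.Δ0 clk=1 p=1 q=1 r=1
t9.Δ1 clk=0 p=1 q=1 r=1
t10.Δ0 clk=0 p=1 q=1 r=1
t10.Δ1 clk=1 p=1 q=1 r=1
t10.Δ2 clk=1 p=1 q=0 r=1
t10.Δ3 clk=1 p=0 q=0 r=0
t11.Δ0 clk=1 p=0 q=0 r=0
t11.Δ1 clk=0 p=0 q=0 r=0
t12.Δ0 clk=0 p=0 q=0 r=0
t12.Δ1 clk=1 p=0 q=0 r=0
t12.Δ2 clk=1 p=0 q=1 r=0
t12.Δ3 clk=1 p=1 q=1 r=1
t13.Δ0 clk=1 p=1 q=1 r=1
t13.Δ1 clk=0 p=1 q=1 r=1
t14.Δ0 clk=0 p=1 q=1 r=1
t14.Δ1 clk=1 p=1 q=1 r=1
t14.Δ2 clk=1 p=1 q=0 r=1
t14.Δ3 clk=1 p=0 q=0 r=0
t15.Δ0 clk=1 p=0 q=0 r=0
t15.Δ1 clk=0 p=0 q=0 r=0
t16.Δ0 clk=0 p=0 q=0 r=0
t16.Δ1 clk=1 p=0 q=0 r=0
t16.Δ2 clk=1 p=0 q=1 r=0
t16.Δ3 clk=1 p=1 q=1 r=1
t17.Δ0 clk=1 p=1 q=1 r=1
t17.Δ1 clk=0 p=1 q=1 r=1
t18.Δ0 clk=0 p=1 q=1 r=1
t18.Δ1 clk=1 p=1 q=1 r=1
t18.Δ2 clk=1 p=1 q=0 r=1
t18.Δ3 clk=1 p=0 q=0 r=0
t19.Δ0 clk=1 p=0 q=0 r=0
t19.Δ1 clk=0 p=0 q=0 r=0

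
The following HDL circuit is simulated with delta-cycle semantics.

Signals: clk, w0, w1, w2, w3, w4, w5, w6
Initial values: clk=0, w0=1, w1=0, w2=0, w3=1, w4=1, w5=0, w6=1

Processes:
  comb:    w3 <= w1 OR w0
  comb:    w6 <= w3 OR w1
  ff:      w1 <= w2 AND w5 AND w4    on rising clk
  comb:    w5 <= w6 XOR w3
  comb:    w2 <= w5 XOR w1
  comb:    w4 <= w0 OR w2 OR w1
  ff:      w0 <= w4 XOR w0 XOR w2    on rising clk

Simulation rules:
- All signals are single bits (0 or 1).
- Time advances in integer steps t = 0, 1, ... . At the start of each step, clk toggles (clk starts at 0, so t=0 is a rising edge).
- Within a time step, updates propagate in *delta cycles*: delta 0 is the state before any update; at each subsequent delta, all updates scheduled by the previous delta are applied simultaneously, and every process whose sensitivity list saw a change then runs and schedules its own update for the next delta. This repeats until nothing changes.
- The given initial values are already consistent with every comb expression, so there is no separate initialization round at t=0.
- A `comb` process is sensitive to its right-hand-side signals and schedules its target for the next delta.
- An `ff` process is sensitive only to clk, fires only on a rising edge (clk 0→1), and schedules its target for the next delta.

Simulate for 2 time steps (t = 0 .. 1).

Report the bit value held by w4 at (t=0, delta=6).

t=0 Δ0: w5=0 w1=0 w2=0 w3=1 w0=1 clk=0 w4=1 w6=1
  Δ1: clk:0→1
  Δ2: w0:1→0
  Δ3: w3:1→0, w4:1→0
  Δ4: w5:0→1, w6:1→0
  Δ5: w5:1→0, w2:0→1
  Δ6: w2:1→0, w4:0→1
  Δ7: w4:1→0
  (7Δ to stable)
t=1 Δ0: w5=0 w1=0 w2=0 w3=0 w0=0 clk=1 w4=0 w6=0
  Δ1: clk:1→0
  (1Δ to stable)

1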